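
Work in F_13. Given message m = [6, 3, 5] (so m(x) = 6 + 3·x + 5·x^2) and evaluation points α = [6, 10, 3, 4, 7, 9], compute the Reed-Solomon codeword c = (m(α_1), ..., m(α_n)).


c = [9, 3, 8, 7, 12, 9]

Message polynomial: m(x) = 6 + 3·x + 5·x^2 (mod 13).
For each evaluation point α_i, compute m(α_i) mod 13:
  α_1 = 6: Horner steps 5 → 7 → 9, so m(6) = 9.
  α_2 = 10: Horner steps 5 → 1 → 3, so m(10) = 3.
  α_3 = 3: Horner steps 5 → 5 → 8, so m(3) = 8.
  α_4 = 4: Horner steps 5 → 10 → 7, so m(4) = 7.
  α_5 = 7: Horner steps 5 → 12 → 12, so m(7) = 12.
  α_6 = 9: Horner steps 5 → 9 → 9, so m(9) = 9.
Codeword c = [9, 3, 8, 7, 12, 9] ∈ F_13^6.


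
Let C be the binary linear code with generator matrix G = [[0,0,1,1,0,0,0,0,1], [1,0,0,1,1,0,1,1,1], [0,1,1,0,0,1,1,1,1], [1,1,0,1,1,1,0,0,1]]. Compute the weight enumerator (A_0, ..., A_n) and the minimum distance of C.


Weight distribution: A_0 = 1, A_1 = 1, A_2 = 1, A_3 = 1, A_4 = 1, A_5 = 5, A_6 = 5, A_7 = 1. Minimum distance d = 1.

Enumerate all 2^4 = 16 messages m ∈ F_2^4.
For each, compute codeword c = mG in F_2^9, then tally its weight.
  m = 0000 → c = 000000000, weight = 0.
  m = 1000 → c = 001100001, weight = 3.
  m = 0100 → c = 100110111, weight = 6.
  m = 1100 → c = 101010110, weight = 5.
  m = 0010 → c = 011001111, weight = 6.
  m = 1010 → c = 010101110, weight = 5.
  m = 0110 → c = 111111000, weight = 6.
  m = 1110 → c = 110011001, weight = 5.
  m = 0001 → c = 110111001, weight = 6.
  m = 1001 → c = 111011000, weight = 5.
  m = 0101 → c = 010001110, weight = 4.
  m = 1101 → c = 011101111, weight = 7.
  m = 0011 → c = 101110110, weight = 6.
  m = 1011 → c = 100010111, weight = 5.
  m = 0111 → c = 001000001, weight = 2.
  m = 1111 → c = 000100000, weight = 1.
Tally weights:
  weight 0: 1 codewords.
  weight 1: 1 codewords.
  weight 2: 1 codewords.
  weight 3: 1 codewords.
  weight 4: 1 codewords.
  weight 5: 5 codewords.
  weight 6: 5 codewords.
  weight 7: 1 codewords.
Minimum distance d = smallest w > 0 with A_w > 0 = 1.
Sanity: Σ A_w = 16 = 2^4 = 16 ✓.


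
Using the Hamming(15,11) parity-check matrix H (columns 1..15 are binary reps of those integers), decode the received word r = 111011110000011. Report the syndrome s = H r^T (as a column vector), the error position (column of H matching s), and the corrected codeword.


s = (1, 1, 0, 1)^T, error position = 13, corrected codeword c = 111011110000111

Compute s = H r^T mod 2 one row at a time:
  s_1 = 1 + 0 + 0 + 0 + 0 + 0 + 1 + 1 = 3 ≡ 1 (mod 2).
  s_2 = 0 + 1 + 1 + 1 + 0 + 0 + 1 + 1 = 5 ≡ 1 (mod 2).
  s_3 = 1 + 1 + 1 + 1 + 0 + 0 + 1 + 1 = 6 ≡ 0 (mod 2).
  s_4 = 1 + 1 + 1 + 1 + 0 + 0 + 0 + 1 = 5 ≡ 1 (mod 2).
s = (1, 1, 0, 1)^T — this equals column 13 of H (binary 1101), so error is at position 13.
Correct: flip bit 13 of r = 111011110000011 to get c = 111011110000111.


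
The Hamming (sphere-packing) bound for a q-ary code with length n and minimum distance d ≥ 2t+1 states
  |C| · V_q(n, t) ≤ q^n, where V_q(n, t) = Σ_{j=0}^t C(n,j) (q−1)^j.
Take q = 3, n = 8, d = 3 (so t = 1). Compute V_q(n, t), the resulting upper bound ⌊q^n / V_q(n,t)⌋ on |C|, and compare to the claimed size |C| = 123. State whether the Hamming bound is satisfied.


V_q(n, t) = 17, q^n = 6561, Hamming bound = 385, |C| = 123 ≤ bound (satisfied).

Step 1: Compute V_q(n, t) = Σ_{j=0}^1 C(n, j) (q−1)^j.
  j = 0: C(8,0)·(2)^0 = 1·1 = 1.
  j = 1: C(8,1)·(2)^1 = 8·2 = 16.
  V_q(n, t) = 1 + 16 = 17.
Step 2: q^n = 3^8 = 6561.
Step 3: Hamming bound ⌊q^n / V_q(n,t)⌋ = ⌊6561/17⌋ = 385.
Step 4: Compare |C| = 123 to 385: satisfied.
The claimed |C| lies below the Hamming bound.


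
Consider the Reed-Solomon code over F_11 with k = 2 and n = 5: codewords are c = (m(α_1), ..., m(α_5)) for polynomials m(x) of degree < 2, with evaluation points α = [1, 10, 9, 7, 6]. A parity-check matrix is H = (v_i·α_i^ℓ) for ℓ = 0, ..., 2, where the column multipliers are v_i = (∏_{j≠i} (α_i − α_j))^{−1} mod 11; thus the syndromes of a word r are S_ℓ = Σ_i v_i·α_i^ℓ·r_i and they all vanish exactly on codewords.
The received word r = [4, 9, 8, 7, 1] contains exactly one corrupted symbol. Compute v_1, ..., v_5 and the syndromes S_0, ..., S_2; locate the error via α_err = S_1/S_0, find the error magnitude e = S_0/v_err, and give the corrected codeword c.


S = (8, 3, 8), error at position 2, error magnitude e = 6, c = [4, 3, 8, 7, 1].

Step 1: column multipliers v_i = (∏_{j≠i}(α_i − α_j))^{−1} mod 11.
  i = 1 (α = 1): (1−10)(1−9)(1−7)(1−6) = (−9)·(−8)·(−6)·(−5) = 2160 ≡ 4, so v_1 = 4^{−1} = 3 (mod 11).
  i = 2 (α = 10): (10−1)(10−9)(10−7)(10−6) = 9·1·3·4 = 108 ≡ 9, so v_2 = 9^{−1} = 5 (mod 11).
  i = 3 (α = 9): (9−1)(9−10)(9−7)(9−6) = 8·(−1)·2·3 = −48 ≡ 7, so v_3 = 7^{−1} = 8 (mod 11).
  i = 4 (α = 7): (7−1)(7−10)(7−9)(7−6) = 6·(−3)·(−2)·1 = 36 ≡ 3, so v_4 = 3^{−1} = 4 (mod 11).
  i = 5 (α = 6): (6−1)(6−10)(6−9)(6−7) = 5·(−4)·(−3)·(−1) = −60 ≡ 6, so v_5 = 6^{−1} = 2 (mod 11).
  v = [3, 5, 8, 4, 2].
Step 2: syndromes of r = [4, 9, 8, 7, 1] (all sums mod 11).
  S_0 = Σ v_i r_i = 3·4 + 5·9 + 8·8 + 4·7 + 2·1 = 151 ≡ 8.
  S_1 = Σ v_i α_i r_i = 3·1·4 + 5·10·9 + 8·9·8 + 4·7·7 + 2·6·1 = 1246 ≡ 3.
  α_i^2 mod 11 = [1, 1, 4, 5, 3].
  S_2 = Σ v_i α_i^2 r_i = 3·1·4 + 5·1·9 + 8·4·8 + 4·5·7 + 2·3·1 = 459 ≡ 8.
  S = (8, 3, 8) ≠ 0, so r is not a codeword (an error is present).
Step 3: locate the error. For a single error e at position i, S_ℓ = v_i·e·α_i^ℓ, so α_err = S_1/S_0.
  S_0^{−1} = 8^{−1} = 7 (mod 11), so α_err = 3·7 = 21 ≡ 10 = α_2. Error position i = 2.
  Consistency check: S_2/S_1 = 8·4 = 32 ≡ 10 = α_err ✓ (single-error assumption holds).
Step 4: error magnitude e = S_0/v_2 = S_0·∏_{j≠2}(α_2 − α_j) = 8·9 = 72 ≡ 6 (mod 11).
Step 5: correct position 2: c_2 = r_2 − e = 9 − 6 ≡ 3 (mod 11). Hence c = [4, 3, 8, 7, 1].
  Check: interpolating c through the α_i gives m(x) = 9 + 6·x (degree < 2) with m(α_i) = c_i for every i, so c is indeed a codeword.


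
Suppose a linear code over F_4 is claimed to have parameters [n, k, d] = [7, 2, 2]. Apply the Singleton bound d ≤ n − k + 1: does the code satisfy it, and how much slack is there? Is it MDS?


Singleton RHS = n − k + 1 = 6, slack = 4, bound satisfied, not MDS.

Singleton bound: d ≤ n − k + 1.
Here n = 7, k = 2, so n − k + 1 = 6.
Given d = 2, check d ≤ 6: YES.
Slack = (n − k + 1) − d = 4.
The code is NOT MDS (slack = 4 > 0).
Description: the claimed parameters are [7, 2, 2]_4; such a code would be non-MDS.


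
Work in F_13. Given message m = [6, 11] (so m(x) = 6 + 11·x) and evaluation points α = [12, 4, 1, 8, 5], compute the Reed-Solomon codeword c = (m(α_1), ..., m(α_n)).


c = [8, 11, 4, 3, 9]

Message polynomial: m(x) = 6 + 11·x (mod 13).
For each evaluation point α_i, compute m(α_i) mod 13:
  α_1 = 12: Horner steps 11 → 8, so m(12) = 8.
  α_2 = 4: Horner steps 11 → 11, so m(4) = 11.
  α_3 = 1: Horner steps 11 → 4, so m(1) = 4.
  α_4 = 8: Horner steps 11 → 3, so m(8) = 3.
  α_5 = 5: Horner steps 11 → 9, so m(5) = 9.
Codeword c = [8, 11, 4, 3, 9] ∈ F_13^5.


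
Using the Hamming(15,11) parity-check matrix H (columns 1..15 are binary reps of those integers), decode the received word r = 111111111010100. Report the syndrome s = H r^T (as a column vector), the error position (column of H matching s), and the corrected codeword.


s = (0, 1, 1, 1)^T, error position = 7, corrected codeword c = 111111011010100

Compute s = H r^T mod 2 one row at a time:
  s_1 = 1 + 1 + 0 + 1 + 0 + 1 + 0 + 0 = 4 ≡ 0 (mod 2).
  s_2 = 1 + 1 + 1 + 1 + 0 + 1 + 0 + 0 = 5 ≡ 1 (mod 2).
  s_3 = 1 + 1 + 1 + 1 + 0 + 1 + 0 + 0 = 5 ≡ 1 (mod 2).
  s_4 = 1 + 1 + 1 + 1 + 1 + 1 + 1 + 0 = 7 ≡ 1 (mod 2).
s = (0, 1, 1, 1)^T — this equals column 7 of H (binary 0111), so error is at position 7.
Correct: flip bit 7 of r = 111111111010100 to get c = 111111011010100.


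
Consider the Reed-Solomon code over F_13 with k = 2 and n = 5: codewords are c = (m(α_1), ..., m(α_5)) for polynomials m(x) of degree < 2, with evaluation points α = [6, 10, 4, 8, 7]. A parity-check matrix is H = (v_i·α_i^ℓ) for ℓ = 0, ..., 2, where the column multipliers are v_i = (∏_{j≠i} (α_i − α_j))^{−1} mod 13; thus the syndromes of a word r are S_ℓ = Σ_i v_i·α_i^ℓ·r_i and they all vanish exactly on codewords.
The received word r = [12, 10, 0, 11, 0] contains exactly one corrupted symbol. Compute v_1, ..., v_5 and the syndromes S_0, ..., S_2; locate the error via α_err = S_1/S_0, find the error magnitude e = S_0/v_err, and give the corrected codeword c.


S = (11, 12, 6), error at position 5, error magnitude e = 8, c = [12, 10, 0, 11, 5].

Step 1: column multipliers v_i = (∏_{j≠i}(α_i − α_j))^{−1} mod 13.
  i = 1 (α = 6): (6−10)(6−4)(6−8)(6−7) = (−4)·2·(−2)·(−1) = −16 ≡ 10, so v_1 = 10^{−1} = 4 (mod 13).
  i = 2 (α = 10): (10−6)(10−4)(10−8)(10−7) = 4·6·2·3 = 144 ≡ 1, so v_2 = 1^{−1} = 1 (mod 13).
  i = 3 (α = 4): (4−6)(4−10)(4−8)(4−7) = (−2)·(−6)·(−4)·(−3) = 144 ≡ 1, so v_3 = 1^{−1} = 1 (mod 13).
  i = 4 (α = 8): (8−6)(8−10)(8−4)(8−7) = 2·(−2)·4·1 = −16 ≡ 10, so v_4 = 10^{−1} = 4 (mod 13).
  i = 5 (α = 7): (7−6)(7−10)(7−4)(7−8) = 1·(−3)·3·(−1) = 9 ≡ 9, so v_5 = 9^{−1} = 3 (mod 13).
  v = [4, 1, 1, 4, 3].
Step 2: syndromes of r = [12, 10, 0, 11, 0] (all sums mod 13).
  S_0 = Σ v_i r_i = 4·12 + 1·10 + 1·0 + 4·11 + 3·0 = 102 ≡ 11.
  S_1 = Σ v_i α_i r_i = 4·6·12 + 1·10·10 + 1·4·0 + 4·8·11 + 3·7·0 = 740 ≡ 12.
  α_i^2 mod 13 = [10, 9, 3, 12, 10].
  S_2 = Σ v_i α_i^2 r_i = 4·10·12 + 1·9·10 + 1·3·0 + 4·12·11 + 3·10·0 = 1098 ≡ 6.
  S = (11, 12, 6) ≠ 0, so r is not a codeword (an error is present).
Step 3: locate the error. For a single error e at position i, S_ℓ = v_i·e·α_i^ℓ, so α_err = S_1/S_0.
  S_0^{−1} = 11^{−1} = 6 (mod 13), so α_err = 12·6 = 72 ≡ 7 = α_5. Error position i = 5.
  Consistency check: S_2/S_1 = 6·12 = 72 ≡ 7 = α_err ✓ (single-error assumption holds).
Step 4: error magnitude e = S_0/v_5 = S_0·∏_{j≠5}(α_5 − α_j) = 11·9 = 99 ≡ 8 (mod 13).
Step 5: correct position 5: c_5 = r_5 − e = 0 − 8 ≡ 5 (mod 13). Hence c = [12, 10, 0, 11, 5].
  Check: interpolating c through the α_i gives m(x) = 2 + 6·x (degree < 2) with m(α_i) = c_i for every i, so c is indeed a codeword.


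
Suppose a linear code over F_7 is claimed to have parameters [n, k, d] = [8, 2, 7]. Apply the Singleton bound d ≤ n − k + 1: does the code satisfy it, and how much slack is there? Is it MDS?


Singleton RHS = n − k + 1 = 7, slack = 0, bound satisfied, MDS.

Singleton bound: d ≤ n − k + 1.
Here n = 8, k = 2, so n − k + 1 = 7.
Given d = 7, check d ≤ 7: YES.
Slack = (n − k + 1) − d = 0.
The code is MDS (slack = 0).
Description: the claimed parameters are [8, 2, 7]_7; such a code would be MDS (meets Singleton bound).


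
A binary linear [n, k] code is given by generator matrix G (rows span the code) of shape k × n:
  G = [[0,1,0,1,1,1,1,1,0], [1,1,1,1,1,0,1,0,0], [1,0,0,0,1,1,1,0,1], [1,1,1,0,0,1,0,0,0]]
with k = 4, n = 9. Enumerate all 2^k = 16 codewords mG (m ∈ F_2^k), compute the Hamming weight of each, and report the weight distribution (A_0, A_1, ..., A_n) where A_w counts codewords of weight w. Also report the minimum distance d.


Weight distribution: A_0 = 1, A_2 = 1, A_3 = 1, A_4 = 3, A_5 = 6, A_6 = 3, A_7 = 1. Minimum distance d = 2.

Enumerate all 2^4 = 16 messages m ∈ F_2^4.
For each, compute codeword c = mG in F_2^9, then tally its weight.
  m = 0000 → c = 000000000, weight = 0.
  m = 1000 → c = 010111110, weight = 6.
  m = 0100 → c = 111110100, weight = 6.
  m = 1100 → c = 101001010, weight = 4.
  m = 0010 → c = 100011101, weight = 5.
  m = 1010 → c = 110100011, weight = 5.
  m = 0110 → c = 011101001, weight = 5.
  m = 1110 → c = 001010111, weight = 5.
  m = 0001 → c = 111001000, weight = 4.
  m = 1001 → c = 101110110, weight = 6.
  m = 0101 → c = 000111100, weight = 4.
  m = 1101 → c = 010000010, weight = 2.
  m = 0011 → c = 011010101, weight = 5.
  m = 1011 → c = 001101011, weight = 5.
  m = 0111 → c = 100100001, weight = 3.
  m = 1111 → c = 110011111, weight = 7.
Tally weights:
  weight 0: 1 codewords.
  weight 2: 1 codewords.
  weight 3: 1 codewords.
  weight 4: 3 codewords.
  weight 5: 6 codewords.
  weight 6: 3 codewords.
  weight 7: 1 codewords.
Minimum distance d = smallest w > 0 with A_w > 0 = 2.
Sanity: Σ A_w = 16 = 2^4 = 16 ✓.


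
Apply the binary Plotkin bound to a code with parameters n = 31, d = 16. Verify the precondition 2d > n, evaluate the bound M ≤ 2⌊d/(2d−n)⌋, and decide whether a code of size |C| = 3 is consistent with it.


Plotkin bound M ≤ 32; given |C| = 3 ≤ bound (satisfied).

Check applicability: 2d = 32, n = 31.
2d − n = 1 > 0, so Plotkin applies.
Compute d/(2d−n) = 16/1 ≈ 16.0000.
⌊d/(2d−n)⌋ = 16.
Plotkin bound: M ≤ 2·16 = 32.
Given |C| = 3, check: satisfied.
This |C| is below the Plotkin bound.


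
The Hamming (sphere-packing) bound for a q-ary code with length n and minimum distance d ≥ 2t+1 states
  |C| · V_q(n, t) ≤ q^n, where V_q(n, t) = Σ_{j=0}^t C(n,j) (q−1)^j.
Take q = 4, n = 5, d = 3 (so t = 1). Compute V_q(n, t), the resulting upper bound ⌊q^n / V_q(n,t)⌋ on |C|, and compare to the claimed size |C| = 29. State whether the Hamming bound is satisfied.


V_q(n, t) = 16, q^n = 1024, Hamming bound = 64, |C| = 29 ≤ bound (satisfied).

Step 1: Compute V_q(n, t) = Σ_{j=0}^1 C(n, j) (q−1)^j.
  j = 0: C(5,0)·(3)^0 = 1·1 = 1.
  j = 1: C(5,1)·(3)^1 = 5·3 = 15.
  V_q(n, t) = 1 + 15 = 16.
Step 2: q^n = 4^5 = 1024.
Step 3: Hamming bound ⌊q^n / V_q(n,t)⌋ = ⌊1024/16⌋ = 64.
Step 4: Compare |C| = 29 to 64: satisfied.
The claimed |C| lies below the Hamming bound.


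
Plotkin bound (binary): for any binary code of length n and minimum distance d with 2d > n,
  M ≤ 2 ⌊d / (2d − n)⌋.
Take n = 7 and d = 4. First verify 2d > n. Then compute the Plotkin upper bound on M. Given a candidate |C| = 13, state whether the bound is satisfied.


Plotkin bound M ≤ 8; given |C| = 13 > bound (violated).

Check applicability: 2d = 8, n = 7.
2d − n = 1 > 0, so Plotkin applies.
Compute d/(2d−n) = 4/1 ≈ 4.0000.
⌊d/(2d−n)⌋ = 4.
Plotkin bound: M ≤ 2·4 = 8.
Given |C| = 13, check: VIOLATED.
This |C| is above the Plotkin bound, so no binary code with n = 7, d = 4 and 13 codewords exists.


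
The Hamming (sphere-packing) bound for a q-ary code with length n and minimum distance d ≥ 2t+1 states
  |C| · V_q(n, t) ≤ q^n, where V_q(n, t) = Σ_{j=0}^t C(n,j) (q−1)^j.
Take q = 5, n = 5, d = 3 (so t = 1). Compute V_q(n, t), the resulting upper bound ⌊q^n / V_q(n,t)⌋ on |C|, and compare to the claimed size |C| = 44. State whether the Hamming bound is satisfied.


V_q(n, t) = 21, q^n = 3125, Hamming bound = 148, |C| = 44 ≤ bound (satisfied).

Step 1: Compute V_q(n, t) = Σ_{j=0}^1 C(n, j) (q−1)^j.
  j = 0: C(5,0)·(4)^0 = 1·1 = 1.
  j = 1: C(5,1)·(4)^1 = 5·4 = 20.
  V_q(n, t) = 1 + 20 = 21.
Step 2: q^n = 5^5 = 3125.
Step 3: Hamming bound ⌊q^n / V_q(n,t)⌋ = ⌊3125/21⌋ = 148.
Step 4: Compare |C| = 44 to 148: satisfied.
The claimed |C| lies below the Hamming bound.


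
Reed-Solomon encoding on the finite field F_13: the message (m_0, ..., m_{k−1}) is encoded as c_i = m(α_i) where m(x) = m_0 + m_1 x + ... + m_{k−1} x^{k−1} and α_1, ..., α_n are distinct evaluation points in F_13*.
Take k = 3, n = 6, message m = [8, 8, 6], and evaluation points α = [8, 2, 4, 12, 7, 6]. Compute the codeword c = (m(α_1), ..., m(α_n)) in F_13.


c = [1, 9, 6, 6, 7, 12]

Message polynomial: m(x) = 8 + 8·x + 6·x^2 (mod 13).
For each evaluation point α_i, compute m(α_i) mod 13:
  α_1 = 8: Horner steps 6 → 4 → 1, so m(8) = 1.
  α_2 = 2: Horner steps 6 → 7 → 9, so m(2) = 9.
  α_3 = 4: Horner steps 6 → 6 → 6, so m(4) = 6.
  α_4 = 12: Horner steps 6 → 2 → 6, so m(12) = 6.
  α_5 = 7: Horner steps 6 → 11 → 7, so m(7) = 7.
  α_6 = 6: Horner steps 6 → 5 → 12, so m(6) = 12.
Codeword c = [1, 9, 6, 6, 7, 12] ∈ F_13^6.


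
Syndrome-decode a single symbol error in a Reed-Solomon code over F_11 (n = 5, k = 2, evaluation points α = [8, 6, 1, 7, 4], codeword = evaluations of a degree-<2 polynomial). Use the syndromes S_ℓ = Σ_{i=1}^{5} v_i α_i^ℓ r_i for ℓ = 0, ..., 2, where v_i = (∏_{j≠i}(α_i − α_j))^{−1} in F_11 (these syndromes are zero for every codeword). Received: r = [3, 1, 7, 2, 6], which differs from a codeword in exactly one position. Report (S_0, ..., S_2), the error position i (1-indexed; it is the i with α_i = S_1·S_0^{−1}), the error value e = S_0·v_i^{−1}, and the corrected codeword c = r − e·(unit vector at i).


S = (8, 10, 7), error at position 5, error magnitude e = 7, c = [3, 1, 7, 2, 10].

Step 1: column multipliers v_i = (∏_{j≠i}(α_i − α_j))^{−1} mod 11.
  i = 1 (α = 8): (8−6)(8−1)(8−7)(8−4) = 2·7·1·4 = 56 ≡ 1, so v_1 = 1^{−1} = 1 (mod 11).
  i = 2 (α = 6): (6−8)(6−1)(6−7)(6−4) = (−2)·5·(−1)·2 = 20 ≡ 9, so v_2 = 9^{−1} = 5 (mod 11).
  i = 3 (α = 1): (1−8)(1−6)(1−7)(1−4) = (−7)·(−5)·(−6)·(−3) = 630 ≡ 3, so v_3 = 3^{−1} = 4 (mod 11).
  i = 4 (α = 7): (7−8)(7−6)(7−1)(7−4) = (−1)·1·6·3 = −18 ≡ 4, so v_4 = 4^{−1} = 3 (mod 11).
  i = 5 (α = 4): (4−8)(4−6)(4−1)(4−7) = (−4)·(−2)·3·(−3) = −72 ≡ 5, so v_5 = 5^{−1} = 9 (mod 11).
  v = [1, 5, 4, 3, 9].
Step 2: syndromes of r = [3, 1, 7, 2, 6] (all sums mod 11).
  S_0 = Σ v_i r_i = 1·3 + 5·1 + 4·7 + 3·2 + 9·6 = 96 ≡ 8.
  S_1 = Σ v_i α_i r_i = 1·8·3 + 5·6·1 + 4·1·7 + 3·7·2 + 9·4·6 = 340 ≡ 10.
  α_i^2 mod 11 = [9, 3, 1, 5, 5].
  S_2 = Σ v_i α_i^2 r_i = 1·9·3 + 5·3·1 + 4·1·7 + 3·5·2 + 9·5·6 = 370 ≡ 7.
  S = (8, 10, 7) ≠ 0, so r is not a codeword (an error is present).
Step 3: locate the error. For a single error e at position i, S_ℓ = v_i·e·α_i^ℓ, so α_err = S_1/S_0.
  S_0^{−1} = 8^{−1} = 7 (mod 11), so α_err = 10·7 = 70 ≡ 4 = α_5. Error position i = 5.
  Consistency check: S_2/S_1 = 7·10 = 70 ≡ 4 = α_err ✓ (single-error assumption holds).
Step 4: error magnitude e = S_0/v_5 = S_0·∏_{j≠5}(α_5 − α_j) = 8·5 = 40 ≡ 7 (mod 11).
Step 5: correct position 5: c_5 = r_5 − e = 6 − 7 ≡ 10 (mod 11). Hence c = [3, 1, 7, 2, 10].
  Check: interpolating c through the α_i gives m(x) = 6 + 1·x (degree < 2) with m(α_i) = c_i for every i, so c is indeed a codeword.


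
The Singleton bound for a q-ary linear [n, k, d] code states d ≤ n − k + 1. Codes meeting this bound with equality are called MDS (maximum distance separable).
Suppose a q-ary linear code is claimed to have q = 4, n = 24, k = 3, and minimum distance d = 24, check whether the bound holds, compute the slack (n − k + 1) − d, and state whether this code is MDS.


Singleton RHS = n − k + 1 = 22, slack = -2, bound violated (no such code; not MDS).

Singleton bound: d ≤ n − k + 1.
Here n = 24, k = 3, so n − k + 1 = 22.
Given d = 24, check d ≤ 22: NO.
Slack = (n − k + 1) − d = -2.
The slack is negative: d = 24 exceeds n − k + 1 = 22 by 2, so the Singleton bound is violated and no linear [24, 3, 24]_4 code can exist. In particular it is not MDS (MDS requires d = n − k + 1 exactly).
Description: the claimed parameters are [24, 3, 24]_4; such a code would be impossible (violates the Singleton bound).


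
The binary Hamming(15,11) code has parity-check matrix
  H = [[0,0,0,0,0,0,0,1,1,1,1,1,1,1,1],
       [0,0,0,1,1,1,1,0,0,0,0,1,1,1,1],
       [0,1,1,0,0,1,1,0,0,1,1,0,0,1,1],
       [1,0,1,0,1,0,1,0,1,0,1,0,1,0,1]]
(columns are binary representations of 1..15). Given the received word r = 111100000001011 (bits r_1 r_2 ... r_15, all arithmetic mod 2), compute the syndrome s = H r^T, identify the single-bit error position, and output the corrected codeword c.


s = (1, 0, 0, 1)^T, error position = 9, corrected codeword c = 111100001001011

Compute s = H r^T mod 2 one row at a time:
  s_1 = 0 + 0 + 0 + 0 + 1 + 0 + 1 + 1 = 3 ≡ 1 (mod 2).
  s_2 = 1 + 0 + 0 + 0 + 1 + 0 + 1 + 1 = 4 ≡ 0 (mod 2).
  s_3 = 1 + 1 + 0 + 0 + 0 + 0 + 1 + 1 = 4 ≡ 0 (mod 2).
  s_4 = 1 + 1 + 0 + 0 + 0 + 0 + 0 + 1 = 3 ≡ 1 (mod 2).
s = (1, 0, 0, 1)^T — this equals column 9 of H (binary 1001), so error is at position 9.
Correct: flip bit 9 of r = 111100000001011 to get c = 111100001001011.


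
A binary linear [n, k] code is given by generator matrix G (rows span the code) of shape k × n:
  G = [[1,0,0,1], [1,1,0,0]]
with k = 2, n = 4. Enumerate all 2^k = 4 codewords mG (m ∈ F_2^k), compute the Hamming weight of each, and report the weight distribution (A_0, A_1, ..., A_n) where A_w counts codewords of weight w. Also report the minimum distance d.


Weight distribution: A_0 = 1, A_2 = 3. Minimum distance d = 2.

Enumerate all 2^2 = 4 messages m ∈ F_2^2.
For each, compute codeword c = mG in F_2^4, then tally its weight.
  m = 00 → c = 0000, weight = 0.
  m = 10 → c = 1001, weight = 2.
  m = 01 → c = 1100, weight = 2.
  m = 11 → c = 0101, weight = 2.
Tally weights:
  weight 0: 1 codewords.
  weight 2: 3 codewords.
Minimum distance d = smallest w > 0 with A_w > 0 = 2.
Sanity: Σ A_w = 4 = 2^2 = 4 ✓.


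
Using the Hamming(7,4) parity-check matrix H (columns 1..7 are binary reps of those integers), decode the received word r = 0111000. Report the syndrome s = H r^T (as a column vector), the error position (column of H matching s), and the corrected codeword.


s = (1, 0, 1)^T, error position = 5, corrected codeword c = 0111100

Compute s = H r^T mod 2 one row at a time:
  s_1 = 1 + 0 + 0 + 0 = 1 ≡ 1 (mod 2).
  s_2 = 1 + 1 + 0 + 0 = 2 ≡ 0 (mod 2).
  s_3 = 0 + 1 + 0 + 0 = 1 ≡ 1 (mod 2).
s = (1, 0, 1)^T — this equals column 5 of H (binary 101), so error is at position 5.
Correct: flip bit 5 of r = 0111000 to get c = 0111100.


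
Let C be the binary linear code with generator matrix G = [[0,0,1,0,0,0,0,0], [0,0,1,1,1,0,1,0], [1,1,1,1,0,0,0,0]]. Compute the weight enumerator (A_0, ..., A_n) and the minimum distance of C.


Weight distribution: A_0 = 1, A_1 = 1, A_3 = 2, A_4 = 3, A_5 = 1. Minimum distance d = 1.

Enumerate all 2^3 = 8 messages m ∈ F_2^3.
For each, compute codeword c = mG in F_2^8, then tally its weight.
  m = 000 → c = 00000000, weight = 0.
  m = 100 → c = 00100000, weight = 1.
  m = 010 → c = 00111010, weight = 4.
  m = 110 → c = 00011010, weight = 3.
  m = 001 → c = 11110000, weight = 4.
  m = 101 → c = 11010000, weight = 3.
  m = 011 → c = 11001010, weight = 4.
  m = 111 → c = 11101010, weight = 5.
Tally weights:
  weight 0: 1 codewords.
  weight 1: 1 codewords.
  weight 3: 2 codewords.
  weight 4: 3 codewords.
  weight 5: 1 codewords.
Minimum distance d = smallest w > 0 with A_w > 0 = 1.
Sanity: Σ A_w = 8 = 2^3 = 8 ✓.


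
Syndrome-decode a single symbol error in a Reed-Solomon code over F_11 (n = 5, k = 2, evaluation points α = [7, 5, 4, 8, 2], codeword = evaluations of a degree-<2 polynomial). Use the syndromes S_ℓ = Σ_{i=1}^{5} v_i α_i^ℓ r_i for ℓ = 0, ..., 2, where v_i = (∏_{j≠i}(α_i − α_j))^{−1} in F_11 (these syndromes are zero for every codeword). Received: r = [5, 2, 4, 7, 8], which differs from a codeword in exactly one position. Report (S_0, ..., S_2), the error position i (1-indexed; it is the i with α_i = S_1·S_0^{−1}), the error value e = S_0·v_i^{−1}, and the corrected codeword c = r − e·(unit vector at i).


S = (6, 9, 8), error at position 1, error magnitude e = 7, c = [9, 2, 4, 7, 8].

Step 1: column multipliers v_i = (∏_{j≠i}(α_i − α_j))^{−1} mod 11.
  i = 1 (α = 7): (7−5)(7−4)(7−8)(7−2) = 2·3·(−1)·5 = −30 ≡ 3, so v_1 = 3^{−1} = 4 (mod 11).
  i = 2 (α = 5): (5−7)(5−4)(5−8)(5−2) = (−2)·1·(−3)·3 = 18 ≡ 7, so v_2 = 7^{−1} = 8 (mod 11).
  i = 3 (α = 4): (4−7)(4−5)(4−8)(4−2) = (−3)·(−1)·(−4)·2 = −24 ≡ 9, so v_3 = 9^{−1} = 5 (mod 11).
  i = 4 (α = 8): (8−7)(8−5)(8−4)(8−2) = 1·3·4·6 = 72 ≡ 6, so v_4 = 6^{−1} = 2 (mod 11).
  i = 5 (α = 2): (2−7)(2−5)(2−4)(2−8) = (−5)·(−3)·(−2)·(−6) = 180 ≡ 4, so v_5 = 4^{−1} = 3 (mod 11).
  v = [4, 8, 5, 2, 3].
Step 2: syndromes of r = [5, 2, 4, 7, 8] (all sums mod 11).
  S_0 = Σ v_i r_i = 4·5 + 8·2 + 5·4 + 2·7 + 3·8 = 94 ≡ 6.
  S_1 = Σ v_i α_i r_i = 4·7·5 + 8·5·2 + 5·4·4 + 2·8·7 + 3·2·8 = 460 ≡ 9.
  α_i^2 mod 11 = [5, 3, 5, 9, 4].
  S_2 = Σ v_i α_i^2 r_i = 4·5·5 + 8·3·2 + 5·5·4 + 2·9·7 + 3·4·8 = 470 ≡ 8.
  S = (6, 9, 8) ≠ 0, so r is not a codeword (an error is present).
Step 3: locate the error. For a single error e at position i, S_ℓ = v_i·e·α_i^ℓ, so α_err = S_1/S_0.
  S_0^{−1} = 6^{−1} = 2 (mod 11), so α_err = 9·2 = 18 ≡ 7 = α_1. Error position i = 1.
  Consistency check: S_2/S_1 = 8·5 = 40 ≡ 7 = α_err ✓ (single-error assumption holds).
Step 4: error magnitude e = S_0/v_1 = S_0·∏_{j≠1}(α_1 − α_j) = 6·3 = 18 ≡ 7 (mod 11).
Step 5: correct position 1: c_1 = r_1 − e = 5 − 7 ≡ 9 (mod 11). Hence c = [9, 2, 4, 7, 8].
  Check: interpolating c through the α_i gives m(x) = 1 + 9·x (degree < 2) with m(α_i) = c_i for every i, so c is indeed a codeword.


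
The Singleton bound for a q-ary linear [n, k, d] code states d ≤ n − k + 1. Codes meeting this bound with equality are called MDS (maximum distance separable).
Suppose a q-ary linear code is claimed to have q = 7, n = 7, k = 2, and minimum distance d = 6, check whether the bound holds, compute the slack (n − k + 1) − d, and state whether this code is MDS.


Singleton RHS = n − k + 1 = 6, slack = 0, bound satisfied, MDS.

Singleton bound: d ≤ n − k + 1.
Here n = 7, k = 2, so n − k + 1 = 6.
Given d = 6, check d ≤ 6: YES.
Slack = (n − k + 1) − d = 0.
The code is MDS (slack = 0).
Description: the claimed parameters are [7, 2, 6]_7; such a code would be MDS (meets Singleton bound).


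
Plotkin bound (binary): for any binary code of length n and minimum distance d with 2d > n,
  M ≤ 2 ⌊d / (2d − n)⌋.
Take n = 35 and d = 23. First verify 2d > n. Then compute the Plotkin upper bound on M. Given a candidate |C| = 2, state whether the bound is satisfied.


Plotkin bound M ≤ 4; given |C| = 2 ≤ bound (satisfied).

Check applicability: 2d = 46, n = 35.
2d − n = 11 > 0, so Plotkin applies.
Compute d/(2d−n) = 23/11 ≈ 2.0909.
⌊d/(2d−n)⌋ = 2.
Plotkin bound: M ≤ 2·2 = 4.
Given |C| = 2, check: satisfied.
This |C| is below the Plotkin bound.


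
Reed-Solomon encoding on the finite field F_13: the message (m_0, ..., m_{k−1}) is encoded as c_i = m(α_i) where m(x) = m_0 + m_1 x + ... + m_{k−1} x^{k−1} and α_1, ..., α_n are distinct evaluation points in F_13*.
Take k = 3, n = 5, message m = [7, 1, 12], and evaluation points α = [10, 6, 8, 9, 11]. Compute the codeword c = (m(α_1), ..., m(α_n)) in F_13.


c = [8, 3, 3, 0, 1]

Message polynomial: m(x) = 7 + 1·x + 12·x^2 (mod 13).
For each evaluation point α_i, compute m(α_i) mod 13:
  α_1 = 10: Horner steps 12 → 4 → 8, so m(10) = 8.
  α_2 = 6: Horner steps 12 → 8 → 3, so m(6) = 3.
  α_3 = 8: Horner steps 12 → 6 → 3, so m(8) = 3.
  α_4 = 9: Horner steps 12 → 5 → 0, so m(9) = 0.
  α_5 = 11: Horner steps 12 → 3 → 1, so m(11) = 1.
Codeword c = [8, 3, 3, 0, 1] ∈ F_13^5.


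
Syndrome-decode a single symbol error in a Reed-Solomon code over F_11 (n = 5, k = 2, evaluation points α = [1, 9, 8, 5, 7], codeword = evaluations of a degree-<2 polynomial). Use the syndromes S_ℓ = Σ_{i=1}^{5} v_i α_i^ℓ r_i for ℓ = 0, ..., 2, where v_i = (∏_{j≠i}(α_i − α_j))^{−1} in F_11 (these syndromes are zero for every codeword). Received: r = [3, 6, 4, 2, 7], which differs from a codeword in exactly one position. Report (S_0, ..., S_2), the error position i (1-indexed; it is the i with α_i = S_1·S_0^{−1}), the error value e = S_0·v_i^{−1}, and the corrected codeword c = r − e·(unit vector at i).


S = (3, 5, 1), error at position 2, error magnitude e = 5, c = [3, 1, 4, 2, 7].

Step 1: column multipliers v_i = (∏_{j≠i}(α_i − α_j))^{−1} mod 11.
  i = 1 (α = 1): (1−9)(1−8)(1−5)(1−7) = (−8)·(−7)·(−4)·(−6) = 1344 ≡ 2, so v_1 = 2^{−1} = 6 (mod 11).
  i = 2 (α = 9): (9−1)(9−8)(9−5)(9−7) = 8·1·4·2 = 64 ≡ 9, so v_2 = 9^{−1} = 5 (mod 11).
  i = 3 (α = 8): (8−1)(8−9)(8−5)(8−7) = 7·(−1)·3·1 = −21 ≡ 1, so v_3 = 1^{−1} = 1 (mod 11).
  i = 4 (α = 5): (5−1)(5−9)(5−8)(5−7) = 4·(−4)·(−3)·(−2) = −96 ≡ 3, so v_4 = 3^{−1} = 4 (mod 11).
  i = 5 (α = 7): (7−1)(7−9)(7−8)(7−5) = 6·(−2)·(−1)·2 = 24 ≡ 2, so v_5 = 2^{−1} = 6 (mod 11).
  v = [6, 5, 1, 4, 6].
Step 2: syndromes of r = [3, 6, 4, 2, 7] (all sums mod 11).
  S_0 = Σ v_i r_i = 6·3 + 5·6 + 1·4 + 4·2 + 6·7 = 102 ≡ 3.
  S_1 = Σ v_i α_i r_i = 6·1·3 + 5·9·6 + 1·8·4 + 4·5·2 + 6·7·7 = 654 ≡ 5.
  α_i^2 mod 11 = [1, 4, 9, 3, 5].
  S_2 = Σ v_i α_i^2 r_i = 6·1·3 + 5·4·6 + 1·9·4 + 4·3·2 + 6·5·7 = 408 ≡ 1.
  S = (3, 5, 1) ≠ 0, so r is not a codeword (an error is present).
Step 3: locate the error. For a single error e at position i, S_ℓ = v_i·e·α_i^ℓ, so α_err = S_1/S_0.
  S_0^{−1} = 3^{−1} = 4 (mod 11), so α_err = 5·4 = 20 ≡ 9 = α_2. Error position i = 2.
  Consistency check: S_2/S_1 = 1·9 = 9 ≡ 9 = α_err ✓ (single-error assumption holds).
Step 4: error magnitude e = S_0/v_2 = S_0·∏_{j≠2}(α_2 − α_j) = 3·9 = 27 ≡ 5 (mod 11).
Step 5: correct position 2: c_2 = r_2 − e = 6 − 5 ≡ 1 (mod 11). Hence c = [3, 1, 4, 2, 7].
  Check: interpolating c through the α_i gives m(x) = 6 + 8·x (degree < 2) with m(α_i) = c_i for every i, so c is indeed a codeword.


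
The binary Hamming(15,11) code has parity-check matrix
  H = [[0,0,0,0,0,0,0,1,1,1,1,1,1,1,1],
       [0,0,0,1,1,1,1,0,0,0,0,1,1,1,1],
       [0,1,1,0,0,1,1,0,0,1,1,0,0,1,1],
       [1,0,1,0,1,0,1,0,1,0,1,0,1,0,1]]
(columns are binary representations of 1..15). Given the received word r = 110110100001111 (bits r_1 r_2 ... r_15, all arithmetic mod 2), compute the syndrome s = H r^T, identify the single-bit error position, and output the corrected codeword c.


s = (0, 1, 0, 1)^T, error position = 5, corrected codeword c = 110100100001111

Compute s = H r^T mod 2 one row at a time:
  s_1 = 0 + 0 + 0 + 0 + 1 + 1 + 1 + 1 = 4 ≡ 0 (mod 2).
  s_2 = 1 + 1 + 0 + 1 + 1 + 1 + 1 + 1 = 7 ≡ 1 (mod 2).
  s_3 = 1 + 0 + 0 + 1 + 0 + 0 + 1 + 1 = 4 ≡ 0 (mod 2).
  s_4 = 1 + 0 + 1 + 1 + 0 + 0 + 1 + 1 = 5 ≡ 1 (mod 2).
s = (0, 1, 0, 1)^T — this equals column 5 of H (binary 0101), so error is at position 5.
Correct: flip bit 5 of r = 110110100001111 to get c = 110100100001111.


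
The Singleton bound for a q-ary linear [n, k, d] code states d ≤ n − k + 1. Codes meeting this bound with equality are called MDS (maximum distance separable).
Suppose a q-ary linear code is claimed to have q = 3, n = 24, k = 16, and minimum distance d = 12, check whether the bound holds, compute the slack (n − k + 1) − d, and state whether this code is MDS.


Singleton RHS = n − k + 1 = 9, slack = -3, bound violated (no such code; not MDS).

Singleton bound: d ≤ n − k + 1.
Here n = 24, k = 16, so n − k + 1 = 9.
Given d = 12, check d ≤ 9: NO.
Slack = (n − k + 1) − d = -3.
The slack is negative: d = 12 exceeds n − k + 1 = 9 by 3, so the Singleton bound is violated and no linear [24, 16, 12]_3 code can exist. In particular it is not MDS (MDS requires d = n − k + 1 exactly).
Description: the claimed parameters are [24, 16, 12]_3; such a code would be impossible (violates the Singleton bound).


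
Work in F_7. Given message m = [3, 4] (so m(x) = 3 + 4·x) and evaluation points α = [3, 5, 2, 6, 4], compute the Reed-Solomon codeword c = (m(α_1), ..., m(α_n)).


c = [1, 2, 4, 6, 5]

Message polynomial: m(x) = 3 + 4·x (mod 7).
For each evaluation point α_i, compute m(α_i) mod 7:
  α_1 = 3: Horner steps 4 → 1, so m(3) = 1.
  α_2 = 5: Horner steps 4 → 2, so m(5) = 2.
  α_3 = 2: Horner steps 4 → 4, so m(2) = 4.
  α_4 = 6: Horner steps 4 → 6, so m(6) = 6.
  α_5 = 4: Horner steps 4 → 5, so m(4) = 5.
Codeword c = [1, 2, 4, 6, 5] ∈ F_7^5.


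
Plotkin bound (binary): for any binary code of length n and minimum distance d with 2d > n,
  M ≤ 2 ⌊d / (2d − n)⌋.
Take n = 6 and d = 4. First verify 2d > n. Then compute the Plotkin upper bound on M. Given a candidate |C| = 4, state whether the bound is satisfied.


Plotkin bound M ≤ 4; given |C| = 4 ≤ bound (satisfied).

Check applicability: 2d = 8, n = 6.
2d − n = 2 > 0, so Plotkin applies.
Compute d/(2d−n) = 4/2 ≈ 2.0000.
⌊d/(2d−n)⌋ = 2.
Plotkin bound: M ≤ 2·2 = 4.
Given |C| = 4, check: satisfied.
This |C| is at the Plotkin bound.


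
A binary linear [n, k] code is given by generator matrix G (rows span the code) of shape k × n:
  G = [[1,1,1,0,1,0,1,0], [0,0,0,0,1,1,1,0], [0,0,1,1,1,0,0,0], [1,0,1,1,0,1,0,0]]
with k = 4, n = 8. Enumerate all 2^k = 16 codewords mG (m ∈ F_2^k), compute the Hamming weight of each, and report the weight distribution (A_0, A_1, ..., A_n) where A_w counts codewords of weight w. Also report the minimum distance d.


Weight distribution: A_0 = 1, A_2 = 2, A_3 = 4, A_4 = 5, A_5 = 4. Minimum distance d = 2.

Enumerate all 2^4 = 16 messages m ∈ F_2^4.
For each, compute codeword c = mG in F_2^8, then tally its weight.
  m = 0000 → c = 00000000, weight = 0.
  m = 1000 → c = 11101010, weight = 5.
  m = 0100 → c = 00001110, weight = 3.
  m = 1100 → c = 11100100, weight = 4.
  m = 0010 → c = 00111000, weight = 3.
  m = 1010 → c = 11010010, weight = 4.
  m = 0110 → c = 00110110, weight = 4.
  m = 1110 → c = 11011100, weight = 5.
  m = 0001 → c = 10110100, weight = 4.
  m = 1001 → c = 01011110, weight = 5.
  m = 0101 → c = 10111010, weight = 5.
  m = 1101 → c = 01010000, weight = 2.
  m = 0011 → c = 10001100, weight = 3.
  m = 1011 → c = 01100110, weight = 4.
  m = 0111 → c = 10000010, weight = 2.
  m = 1111 → c = 01101000, weight = 3.
Tally weights:
  weight 0: 1 codewords.
  weight 2: 2 codewords.
  weight 3: 4 codewords.
  weight 4: 5 codewords.
  weight 5: 4 codewords.
Minimum distance d = smallest w > 0 with A_w > 0 = 2.
Sanity: Σ A_w = 16 = 2^4 = 16 ✓.


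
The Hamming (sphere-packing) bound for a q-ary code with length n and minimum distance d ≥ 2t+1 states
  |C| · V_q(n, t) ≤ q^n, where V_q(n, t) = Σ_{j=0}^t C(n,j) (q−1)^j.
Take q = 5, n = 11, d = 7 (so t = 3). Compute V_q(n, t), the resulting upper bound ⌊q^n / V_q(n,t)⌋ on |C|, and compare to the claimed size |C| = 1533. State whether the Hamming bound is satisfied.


V_q(n, t) = 11485, q^n = 48828125, Hamming bound = 4251, |C| = 1533 ≤ bound (satisfied).

Step 1: Compute V_q(n, t) = Σ_{j=0}^3 C(n, j) (q−1)^j.
  j = 0: C(11,0)·(4)^0 = 1·1 = 1.
  j = 1: C(11,1)·(4)^1 = 11·4 = 44.
  j = 2: C(11,2)·(4)^2 = 55·16 = 880.
  j = 3: C(11,3)·(4)^3 = 165·64 = 10560.
  V_q(n, t) = 1 + 44 + 880 + 10560 = 11485.
Step 2: q^n = 5^11 = 48828125.
Step 3: Hamming bound ⌊q^n / V_q(n,t)⌋ = ⌊48828125/11485⌋ = 4251.
Step 4: Compare |C| = 1533 to 4251: satisfied.
The claimed |C| lies below the Hamming bound.


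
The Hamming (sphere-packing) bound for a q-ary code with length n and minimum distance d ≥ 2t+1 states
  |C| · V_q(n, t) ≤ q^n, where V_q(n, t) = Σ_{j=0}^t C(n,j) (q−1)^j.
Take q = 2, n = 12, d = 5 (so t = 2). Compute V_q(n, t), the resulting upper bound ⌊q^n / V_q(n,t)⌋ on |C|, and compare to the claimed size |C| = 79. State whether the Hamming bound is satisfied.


V_q(n, t) = 79, q^n = 4096, Hamming bound = 51, |C| = 79 > bound (violated).

Step 1: Compute V_q(n, t) = Σ_{j=0}^2 C(n, j) (q−1)^j.
  j = 0: C(12,0)·(1)^0 = 1·1 = 1.
  j = 1: C(12,1)·(1)^1 = 12·1 = 12.
  j = 2: C(12,2)·(1)^2 = 66·1 = 66.
  V_q(n, t) = 1 + 12 + 66 = 79.
Step 2: q^n = 2^12 = 4096.
Step 3: Hamming bound ⌊q^n / V_q(n,t)⌋ = ⌊4096/79⌋ = 51.
Step 4: Compare |C| = 79 to 51: violated.
The claimed |C| lies above the Hamming bound, so no 2-ary code of length 12 with d ≥ 5 can have 79 codewords.


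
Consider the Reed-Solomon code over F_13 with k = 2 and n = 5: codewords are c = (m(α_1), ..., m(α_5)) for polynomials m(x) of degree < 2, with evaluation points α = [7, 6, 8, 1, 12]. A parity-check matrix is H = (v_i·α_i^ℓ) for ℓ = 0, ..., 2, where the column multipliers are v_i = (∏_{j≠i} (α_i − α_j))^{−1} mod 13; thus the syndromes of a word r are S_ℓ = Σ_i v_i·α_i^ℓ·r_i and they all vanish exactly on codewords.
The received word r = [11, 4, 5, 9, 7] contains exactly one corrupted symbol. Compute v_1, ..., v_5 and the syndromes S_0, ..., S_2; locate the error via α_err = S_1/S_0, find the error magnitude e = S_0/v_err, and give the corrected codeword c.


S = (3, 3, 3), error at position 4, error magnitude e = 1, c = [11, 4, 5, 8, 7].

Step 1: column multipliers v_i = (∏_{j≠i}(α_i − α_j))^{−1} mod 13.
  i = 1 (α = 7): (7−6)(7−8)(7−1)(7−12) = 1·(−1)·6·(−5) = 30 ≡ 4, so v_1 = 4^{−1} = 10 (mod 13).
  i = 2 (α = 6): (6−7)(6−8)(6−1)(6−12) = (−1)·(−2)·5·(−6) = −60 ≡ 5, so v_2 = 5^{−1} = 8 (mod 13).
  i = 3 (α = 8): (8−7)(8−6)(8−1)(8−12) = 1·2·7·(−4) = −56 ≡ 9, so v_3 = 9^{−1} = 3 (mod 13).
  i = 4 (α = 1): (1−7)(1−6)(1−8)(1−12) = (−6)·(−5)·(−7)·(−11) = 2310 ≡ 9, so v_4 = 9^{−1} = 3 (mod 13).
  i = 5 (α = 12): (12−7)(12−6)(12−8)(12−1) = 5·6·4·11 = 1320 ≡ 7, so v_5 = 7^{−1} = 2 (mod 13).
  v = [10, 8, 3, 3, 2].
Step 2: syndromes of r = [11, 4, 5, 9, 7] (all sums mod 13).
  S_0 = Σ v_i r_i = 10·11 + 8·4 + 3·5 + 3·9 + 2·7 = 198 ≡ 3.
  S_1 = Σ v_i α_i r_i = 10·7·11 + 8·6·4 + 3·8·5 + 3·1·9 + 2·12·7 = 1277 ≡ 3.
  α_i^2 mod 13 = [10, 10, 12, 1, 1].
  S_2 = Σ v_i α_i^2 r_i = 10·10·11 + 8·10·4 + 3·12·5 + 3·1·9 + 2·1·7 = 1641 ≡ 3.
  S = (3, 3, 3) ≠ 0, so r is not a codeword (an error is present).
Step 3: locate the error. For a single error e at position i, S_ℓ = v_i·e·α_i^ℓ, so α_err = S_1/S_0.
  S_0^{−1} = 3^{−1} = 9 (mod 13), so α_err = 3·9 = 27 ≡ 1 = α_4. Error position i = 4.
  Consistency check: S_2/S_1 = 3·9 = 27 ≡ 1 = α_err ✓ (single-error assumption holds).
Step 4: error magnitude e = S_0/v_4 = S_0·∏_{j≠4}(α_4 − α_j) = 3·9 = 27 ≡ 1 (mod 13).
Step 5: correct position 4: c_4 = r_4 − e = 9 − 1 ≡ 8 (mod 13). Hence c = [11, 4, 5, 8, 7].
  Check: interpolating c through the α_i gives m(x) = 1 + 7·x (degree < 2) with m(α_i) = c_i for every i, so c is indeed a codeword.


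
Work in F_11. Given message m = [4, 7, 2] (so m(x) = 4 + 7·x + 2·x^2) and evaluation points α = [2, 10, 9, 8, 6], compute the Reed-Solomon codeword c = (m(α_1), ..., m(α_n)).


c = [4, 10, 9, 1, 8]

Message polynomial: m(x) = 4 + 7·x + 2·x^2 (mod 11).
For each evaluation point α_i, compute m(α_i) mod 11:
  α_1 = 2: Horner steps 2 → 0 → 4, so m(2) = 4.
  α_2 = 10: Horner steps 2 → 5 → 10, so m(10) = 10.
  α_3 = 9: Horner steps 2 → 3 → 9, so m(9) = 9.
  α_4 = 8: Horner steps 2 → 1 → 1, so m(8) = 1.
  α_5 = 6: Horner steps 2 → 8 → 8, so m(6) = 8.
Codeword c = [4, 10, 9, 1, 8] ∈ F_11^5.


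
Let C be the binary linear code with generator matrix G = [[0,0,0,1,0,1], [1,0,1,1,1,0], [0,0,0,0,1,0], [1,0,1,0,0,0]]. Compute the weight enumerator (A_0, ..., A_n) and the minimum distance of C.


Weight distribution: A_0 = 1, A_1 = 3, A_2 = 4, A_3 = 4, A_4 = 3, A_5 = 1. Minimum distance d = 1.

Enumerate all 2^4 = 16 messages m ∈ F_2^4.
For each, compute codeword c = mG in F_2^6, then tally its weight.
  m = 0000 → c = 000000, weight = 0.
  m = 1000 → c = 000101, weight = 2.
  m = 0100 → c = 101110, weight = 4.
  m = 1100 → c = 101011, weight = 4.
  m = 0010 → c = 000010, weight = 1.
  m = 1010 → c = 000111, weight = 3.
  m = 0110 → c = 101100, weight = 3.
  m = 1110 → c = 101001, weight = 3.
  m = 0001 → c = 101000, weight = 2.
  m = 1001 → c = 101101, weight = 4.
  m = 0101 → c = 000110, weight = 2.
  m = 1101 → c = 000011, weight = 2.
  m = 0011 → c = 101010, weight = 3.
  m = 1011 → c = 101111, weight = 5.
  m = 0111 → c = 000100, weight = 1.
  m = 1111 → c = 000001, weight = 1.
Tally weights:
  weight 0: 1 codewords.
  weight 1: 3 codewords.
  weight 2: 4 codewords.
  weight 3: 4 codewords.
  weight 4: 3 codewords.
  weight 5: 1 codewords.
Minimum distance d = smallest w > 0 with A_w > 0 = 1.
Sanity: Σ A_w = 16 = 2^4 = 16 ✓.
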